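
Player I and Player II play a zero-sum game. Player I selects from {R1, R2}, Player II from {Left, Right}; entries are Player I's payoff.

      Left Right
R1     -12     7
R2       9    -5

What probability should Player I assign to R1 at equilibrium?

14/33

Row minima: R1 → -12, R2 → -5; maximin = -5.
Column maxima: Left → 9, Right → 7; minimax = 7.
-5 ≠ 7, so there is no saddle point; optimal play is mixed.
Let Player I play R1 with probability p. Expected payoff against Left: (-12)p + 9(1−p) = −21p + 9; against Right: 7p + (-5)(1−p) = 12p − 5.
Setting these equal: −21p + 9 = 12p − 5 ⇒ −33p = -14 ⇒ p = 14/33, and the value is (-21)·(14/33) + 9 = 1/11.
For Player II: with q = P(Left), equating R1's and R2's payoffs gives −19q + 7 = 14q − 5 ⇒ q = 4/11.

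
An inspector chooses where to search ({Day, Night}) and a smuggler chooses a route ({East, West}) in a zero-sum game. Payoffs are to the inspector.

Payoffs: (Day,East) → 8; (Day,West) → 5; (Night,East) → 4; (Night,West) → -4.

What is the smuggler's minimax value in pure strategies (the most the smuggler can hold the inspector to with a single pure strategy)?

Column maxima: East → 8, West → 5.
The smallest of these is 5.

5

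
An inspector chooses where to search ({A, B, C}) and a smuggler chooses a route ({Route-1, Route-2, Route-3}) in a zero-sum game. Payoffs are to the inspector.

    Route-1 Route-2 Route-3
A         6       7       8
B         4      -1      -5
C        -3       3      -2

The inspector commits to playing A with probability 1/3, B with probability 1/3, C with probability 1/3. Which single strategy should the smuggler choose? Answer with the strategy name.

If the smuggler plays Route-1, the inspector's expected payoff is (1/3)·6 + (1/3)·4 + (1/3)·(-3) = 7/3.
If the smuggler plays Route-2, the inspector's expected payoff is (1/3)·7 + (1/3)·(-1) + (1/3)·3 = 3.
If the smuggler plays Route-3, the inspector's expected payoff is (1/3)·8 + (1/3)·(-5) + (1/3)·(-2) = 1/3.
The smuggler minimizes the inspector's payoff; the smallest is 1/3, so the best response is Route-3.

Route-3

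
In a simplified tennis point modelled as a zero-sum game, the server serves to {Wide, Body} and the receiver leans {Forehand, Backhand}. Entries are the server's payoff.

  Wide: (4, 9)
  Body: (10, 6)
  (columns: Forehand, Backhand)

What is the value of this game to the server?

Row minima: Wide → 4, Body → 6; maximin = 6.
Column maxima: Forehand → 10, Backhand → 9; minimax = 9.
6 ≠ 9, so there is no saddle point; optimal play is mixed.
Let the server play Wide with probability p. Expected payoff against Forehand: 4p + 10(1−p) = −6p + 10; against Backhand: 9p + 6(1−p) = 3p + 6.
Setting these equal: −6p + 10 = 3p + 6 ⇒ −9p = -4 ⇒ p = 4/9, and the value is (-6)·(4/9) + 10 = 22/3.
For the receiver: with q = P(Forehand), equating Wide's and Body's payoffs gives −5q + 9 = 4q + 6 ⇒ q = 1/3.

22/3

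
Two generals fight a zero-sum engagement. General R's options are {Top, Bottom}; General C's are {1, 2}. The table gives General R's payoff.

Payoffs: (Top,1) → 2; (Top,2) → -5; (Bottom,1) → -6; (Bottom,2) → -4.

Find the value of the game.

-38/9

Row minima: Top → -5, Bottom → -6; maximin = -5.
Column maxima: 1 → 2, 2 → -4; minimax = -4.
-5 ≠ -4, so there is no saddle point; optimal play is mixed.
Let General R play Top with probability p. Expected payoff against 1: 2p + (-6)(1−p) = 8p − 6; against 2: (-5)p + (-4)(1−p) = −p − 4.
Setting these equal: 8p − 6 = −p − 4 ⇒ 9p = 2 ⇒ p = 2/9, and the value is (8)·(2/9) − 6 = -38/9.
For General C: with q = P(1), equating Top's and Bottom's payoffs gives 7q − 5 = −2q − 4 ⇒ q = 1/9.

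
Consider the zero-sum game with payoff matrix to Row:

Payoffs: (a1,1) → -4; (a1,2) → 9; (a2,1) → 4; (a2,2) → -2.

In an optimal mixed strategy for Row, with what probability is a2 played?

Row minima: a1 → -4, a2 → -2; maximin = -2.
Column maxima: 1 → 4, 2 → 9; minimax = 4.
-2 ≠ 4, so there is no saddle point; optimal play is mixed.
Let Row play a1 with probability p. Expected payoff against 1: (-4)p + 4(1−p) = −8p + 4; against 2: 9p + (-2)(1−p) = 11p − 2.
Setting these equal: −8p + 4 = 11p − 2 ⇒ −19p = -6 ⇒ p = 6/19, and the value is (-8)·(6/19) + 4 = 28/19.
For Column: with q = P(1), equating a1's and a2's payoffs gives −13q + 9 = 6q − 2 ⇒ q = 11/19.

13/19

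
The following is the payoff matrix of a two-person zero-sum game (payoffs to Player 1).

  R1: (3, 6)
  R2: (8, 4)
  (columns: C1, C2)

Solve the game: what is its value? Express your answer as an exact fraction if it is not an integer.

36/7

Row minima: R1 → 3, R2 → 4; maximin = 4.
Column maxima: C1 → 8, C2 → 6; minimax = 6.
4 ≠ 6, so there is no saddle point; optimal play is mixed.
Let Player 1 play R1 with probability p. Expected payoff against C1: 3p + 8(1−p) = −5p + 8; against C2: 6p + 4(1−p) = 2p + 4.
Setting these equal: −5p + 8 = 2p + 4 ⇒ −7p = -4 ⇒ p = 4/7, and the value is (-5)·(4/7) + 8 = 36/7.
For Player 2: with q = P(C1), equating R1's and R2's payoffs gives −3q + 6 = 4q + 4 ⇒ q = 2/7.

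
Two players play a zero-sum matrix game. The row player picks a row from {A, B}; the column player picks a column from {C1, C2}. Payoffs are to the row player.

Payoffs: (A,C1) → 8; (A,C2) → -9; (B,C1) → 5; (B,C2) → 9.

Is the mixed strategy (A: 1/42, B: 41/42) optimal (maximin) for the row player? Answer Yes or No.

Against C1 this mix gives (1/42)·8 + (41/42)·5 = 71/14.
Against C2 this mix gives (1/42)·(-9) + (41/42)·9 = 60/7.
The column player will play C1, holding the row player to 71/14. Shifting weight toward the row that does better against C1 would raise this floor (the equalizing mix achieves 39/7 against both C1 and C2), so the proposed strategy is not optimal.

No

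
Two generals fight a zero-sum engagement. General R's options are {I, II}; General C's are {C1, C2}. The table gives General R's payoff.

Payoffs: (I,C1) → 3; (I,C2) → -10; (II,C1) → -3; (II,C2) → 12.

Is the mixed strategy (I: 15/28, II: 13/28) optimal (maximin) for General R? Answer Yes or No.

Yes

Against C1 this mix gives (15/28)·3 + (13/28)·(-3) = 3/14.
Against C2 this mix gives (15/28)·(-10) + (13/28)·12 = 3/14.
All of General C's active replies (C1, C2) yield 3/14, and no column does worse for General R. The mix makes General C indifferent and guarantees 3/14, so it is optimal.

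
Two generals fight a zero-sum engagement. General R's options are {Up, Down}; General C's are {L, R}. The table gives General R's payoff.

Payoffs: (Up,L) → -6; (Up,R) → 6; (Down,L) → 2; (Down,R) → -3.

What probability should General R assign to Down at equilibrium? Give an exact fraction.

Row minima: Up → -6, Down → -3; maximin = -3.
Column maxima: L → 2, R → 6; minimax = 2.
-3 ≠ 2, so there is no saddle point; optimal play is mixed.
Let General R play Up with probability p. Expected payoff against L: (-6)p + 2(1−p) = −8p + 2; against R: 6p + (-3)(1−p) = 9p − 3.
Setting these equal: −8p + 2 = 9p − 3 ⇒ −17p = -5 ⇒ p = 5/17, and the value is (-8)·(5/17) + 2 = -6/17.
For General C: with q = P(L), equating Up's and Down's payoffs gives −12q + 6 = 5q − 3 ⇒ q = 9/17.

12/17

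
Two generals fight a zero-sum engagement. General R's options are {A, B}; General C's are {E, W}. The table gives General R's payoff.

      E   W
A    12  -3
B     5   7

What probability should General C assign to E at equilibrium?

10/17

Row minima: A → -3, B → 5; maximin = 5.
Column maxima: E → 12, W → 7; minimax = 7.
5 ≠ 7, so there is no saddle point; optimal play is mixed.
Let General R play A with probability p. Expected payoff against E: 12p + 5(1−p) = 7p + 5; against W: (-3)p + 7(1−p) = −10p + 7.
Setting these equal: 7p + 5 = −10p + 7 ⇒ 17p = 2 ⇒ p = 2/17, and the value is (7)·(2/17) + 5 = 99/17.
For General C: with q = P(E), equating A's and B's payoffs gives 15q − 3 = −2q + 7 ⇒ q = 10/17.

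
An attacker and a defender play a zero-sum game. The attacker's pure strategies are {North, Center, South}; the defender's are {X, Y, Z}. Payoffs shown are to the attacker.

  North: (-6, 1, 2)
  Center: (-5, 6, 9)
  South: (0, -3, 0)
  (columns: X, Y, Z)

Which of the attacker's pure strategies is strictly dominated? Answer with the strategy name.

North

Center gives a strictly higher payoff than North against every column: -5 > -6, 6 > 1, 9 > 2.
So North is strictly dominated and the attacker never plays it.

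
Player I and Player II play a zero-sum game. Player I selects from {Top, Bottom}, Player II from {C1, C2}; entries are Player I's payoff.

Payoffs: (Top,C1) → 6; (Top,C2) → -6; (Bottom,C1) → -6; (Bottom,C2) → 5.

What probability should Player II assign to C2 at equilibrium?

Row minima: Top → -6, Bottom → -6; maximin = -6.
Column maxima: C1 → 6, C2 → 5; minimax = 5.
-6 ≠ 5, so there is no saddle point; optimal play is mixed.
Let Player I play Top with probability p. Expected payoff against C1: 6p + (-6)(1−p) = 12p − 6; against C2: (-6)p + 5(1−p) = −11p + 5.
Setting these equal: 12p − 6 = −11p + 5 ⇒ 23p = 11 ⇒ p = 11/23, and the value is (12)·(11/23) − 6 = -6/23.
For Player II: with q = P(C1), equating Top's and Bottom's payoffs gives 12q − 6 = −11q + 5 ⇒ q = 11/23.

12/23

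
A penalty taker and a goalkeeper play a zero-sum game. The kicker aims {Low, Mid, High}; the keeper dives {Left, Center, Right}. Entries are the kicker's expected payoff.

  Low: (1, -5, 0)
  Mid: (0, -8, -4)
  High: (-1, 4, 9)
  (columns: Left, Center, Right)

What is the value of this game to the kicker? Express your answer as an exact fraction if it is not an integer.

Row minima: Low → -5, Mid → -8, High → -1; maximin = -1.
Column maxima: Left → 1, Center → 4, Right → 9; minimax = 1.
-1 ≠ 1, so there is no saddle point; optimal play is mixed.
Mid is strictly dominated by Low, so the kicker never plays it.
Right is strictly dominated by Center (it gives the kicker strictly more in every row), so the keeper never plays it.
On the remaining 2×2 (Low, High vs Left, Center):
Let the kicker play Low with probability p. Expected payoff against Left: 1p + (-1)(1−p) = 2p − 1; against Center: (-5)p + 4(1−p) = −9p + 4.
Setting these equal: 2p − 1 = −9p + 4 ⇒ 11p = 5 ⇒ p = 5/11, and the value is (2)·(5/11) − 1 = -1/11.
For the keeper: with q = P(Left), equating Low's and High's payoffs gives 6q − 5 = −5q + 4 ⇒ q = 9/11.

-1/11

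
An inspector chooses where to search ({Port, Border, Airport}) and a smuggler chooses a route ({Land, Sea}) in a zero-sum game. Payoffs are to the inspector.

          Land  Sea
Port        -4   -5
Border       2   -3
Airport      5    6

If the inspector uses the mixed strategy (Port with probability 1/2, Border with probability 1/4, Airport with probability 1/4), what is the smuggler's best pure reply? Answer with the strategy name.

Sea

If the smuggler plays Land, the inspector's expected payoff is (1/2)·(-4) + (1/4)·2 + (1/4)·5 = -1/4.
If the smuggler plays Sea, the inspector's expected payoff is (1/2)·(-5) + (1/4)·(-3) + (1/4)·6 = -7/4.
The smuggler minimizes the inspector's payoff; the smallest is -7/4, so the best response is Sea.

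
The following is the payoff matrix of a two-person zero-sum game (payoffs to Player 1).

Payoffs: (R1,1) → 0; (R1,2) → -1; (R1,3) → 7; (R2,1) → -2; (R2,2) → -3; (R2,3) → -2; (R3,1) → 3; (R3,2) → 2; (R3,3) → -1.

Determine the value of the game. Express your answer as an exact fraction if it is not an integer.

Row minima: R1 → -1, R2 → -3, R3 → -1; maximin = -1.
Column maxima: 1 → 3, 2 → 2, 3 → 7; minimax = 2.
-1 ≠ 2, so there is no saddle point; optimal play is mixed.
R2 is strictly dominated by R1, so Player 1 never plays it.
1 is strictly dominated by 2 (it gives Player 1 strictly more in every row), so Player 2 never plays it.
On the remaining 2×2 (R1, R3 vs 2, 3):
Let Player 1 play R1 with probability p. Expected payoff against 2: (-1)p + 2(1−p) = −3p + 2; against 3: 7p + (-1)(1−p) = 8p − 1.
Setting these equal: −3p + 2 = 8p − 1 ⇒ −11p = -3 ⇒ p = 3/11, and the value is (-3)·(3/11) + 2 = 13/11.
For Player 2: with q = P(2), equating R1's and R3's payoffs gives −8q + 7 = 3q − 1 ⇒ q = 8/11.

13/11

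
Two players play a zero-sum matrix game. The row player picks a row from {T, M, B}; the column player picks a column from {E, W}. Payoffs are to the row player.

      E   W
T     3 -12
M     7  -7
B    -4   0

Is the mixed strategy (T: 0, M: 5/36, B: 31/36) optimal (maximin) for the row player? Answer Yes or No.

No

Against E this mix gives (5/36)·7 + (31/36)·(-4) = -89/36.
Against W this mix gives (5/36)·(-7) + (31/36)·0 = -35/36.
The column player will play E, holding the row player to -89/36. Shifting weight toward the row that does better against E would raise this floor (the equalizing mix achieves -14/9 against both E and W), so the proposed strategy is not optimal.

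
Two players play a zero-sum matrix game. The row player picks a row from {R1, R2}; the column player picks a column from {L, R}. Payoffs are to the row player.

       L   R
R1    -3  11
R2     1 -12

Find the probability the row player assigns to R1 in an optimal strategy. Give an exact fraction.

13/27

Row minima: R1 → -3, R2 → -12; maximin = -3.
Column maxima: L → 1, R → 11; minimax = 1.
-3 ≠ 1, so there is no saddle point; optimal play is mixed.
Let the row player play R1 with probability p. Expected payoff against L: (-3)p + 1(1−p) = −4p + 1; against R: 11p + (-12)(1−p) = 23p − 12.
Setting these equal: −4p + 1 = 23p − 12 ⇒ −27p = -13 ⇒ p = 13/27, and the value is (-4)·(13/27) + 1 = -25/27.
For the column player: with q = P(L), equating R1's and R2's payoffs gives −14q + 11 = 13q − 12 ⇒ q = 23/27.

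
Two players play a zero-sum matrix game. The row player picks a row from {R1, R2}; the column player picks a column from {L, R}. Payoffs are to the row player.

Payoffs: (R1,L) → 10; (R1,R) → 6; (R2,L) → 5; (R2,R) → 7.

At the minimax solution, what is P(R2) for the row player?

2/3

Row minima: R1 → 6, R2 → 5; maximin = 6.
Column maxima: L → 10, R → 7; minimax = 7.
6 ≠ 7, so there is no saddle point; optimal play is mixed.
Let the row player play R1 with probability p. Expected payoff against L: 10p + 5(1−p) = 5p + 5; against R: 6p + 7(1−p) = −p + 7.
Setting these equal: 5p + 5 = −p + 7 ⇒ 6p = 2 ⇒ p = 1/3, and the value is (5)·(1/3) + 5 = 20/3.
For the column player: with q = P(L), equating R1's and R2's payoffs gives 4q + 6 = −2q + 7 ⇒ q = 1/6.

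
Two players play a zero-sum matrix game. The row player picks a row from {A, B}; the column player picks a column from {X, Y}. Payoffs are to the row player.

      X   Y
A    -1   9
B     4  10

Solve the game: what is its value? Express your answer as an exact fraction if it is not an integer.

4

Row minima: A → -1, B → 4; maximin = 4.
Column maxima: X → 4, Y → 10; minimax = 4.
Since maximin = minimax = 4, there is a saddle point and the value is 4.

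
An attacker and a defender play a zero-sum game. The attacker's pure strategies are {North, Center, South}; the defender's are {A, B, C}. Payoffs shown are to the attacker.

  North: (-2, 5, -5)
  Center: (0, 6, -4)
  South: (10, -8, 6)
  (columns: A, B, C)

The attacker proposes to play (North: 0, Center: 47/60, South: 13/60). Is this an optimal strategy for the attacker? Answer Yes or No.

No

Against A this mix gives (47/60)·0 + (13/60)·10 = 13/6.
Against B this mix gives (47/60)·6 + (13/60)·(-8) = 89/30.
Against C this mix gives (47/60)·(-4) + (13/60)·6 = -11/6.
The defender will play C, holding the attacker to -11/6. Shifting weight toward the row that does better against C would raise this floor (the equalizing mix achieves 1/6 against both C and B), so the proposed strategy is not optimal.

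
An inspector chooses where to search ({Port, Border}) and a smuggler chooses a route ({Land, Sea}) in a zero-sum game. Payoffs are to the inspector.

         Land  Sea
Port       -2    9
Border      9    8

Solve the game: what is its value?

97/12

Row minima: Port → -2, Border → 8; maximin = 8.
Column maxima: Land → 9, Sea → 9; minimax = 9.
8 ≠ 9, so there is no saddle point; optimal play is mixed.
Let the inspector play Port with probability p. Expected payoff against Land: (-2)p + 9(1−p) = −11p + 9; against Sea: 9p + 8(1−p) = p + 8.
Setting these equal: −11p + 9 = p + 8 ⇒ −12p = -1 ⇒ p = 1/12, and the value is (-11)·(1/12) + 9 = 97/12.
For the smuggler: with q = P(Land), equating Port's and Border's payoffs gives −11q + 9 = q + 8 ⇒ q = 1/12.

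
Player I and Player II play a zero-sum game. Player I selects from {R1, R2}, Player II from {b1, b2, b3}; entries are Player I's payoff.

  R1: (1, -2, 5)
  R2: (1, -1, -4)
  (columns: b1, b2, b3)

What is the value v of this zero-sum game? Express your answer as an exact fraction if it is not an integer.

Row minima: R1 → -2, R2 → -4; maximin = -2.
Column maxima: b1 → 1, b2 → -1, b3 → 5; minimax = -1.
-2 ≠ -1, so there is no saddle point; optimal play is mixed.
b1 is strictly dominated by b2 (it gives Player I strictly more in every row), so Player II never plays it.
On the remaining 2×2 (R1, R2 vs b2, b3):
Let Player I play R1 with probability p. Expected payoff against b2: (-2)p + (-1)(1−p) = −p − 1; against b3: 5p + (-4)(1−p) = 9p − 4.
Setting these equal: −p − 1 = 9p − 4 ⇒ −10p = -3 ⇒ p = 3/10, and the value is (-1)·(3/10) − 1 = -13/10.
For Player II: with q = P(b2), equating R1's and R2's payoffs gives −7q + 5 = 3q − 4 ⇒ q = 9/10.

-13/10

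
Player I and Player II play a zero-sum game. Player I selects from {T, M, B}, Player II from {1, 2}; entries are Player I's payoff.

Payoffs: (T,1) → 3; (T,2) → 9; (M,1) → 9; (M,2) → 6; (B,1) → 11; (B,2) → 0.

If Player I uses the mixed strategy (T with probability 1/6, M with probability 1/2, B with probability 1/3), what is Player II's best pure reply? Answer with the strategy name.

If Player II plays 1, Player I's expected payoff is (1/6)·3 + (1/2)·9 + (1/3)·11 = 26/3.
If Player II plays 2, Player I's expected payoff is (1/6)·9 + (1/2)·6 + (1/3)·0 = 9/2.
Player II minimizes Player I's payoff; the smallest is 9/2, so the best response is 2.

2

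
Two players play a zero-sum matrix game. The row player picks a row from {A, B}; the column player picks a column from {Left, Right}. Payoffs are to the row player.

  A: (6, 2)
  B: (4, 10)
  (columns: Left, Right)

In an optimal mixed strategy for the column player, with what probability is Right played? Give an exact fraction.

1/5

Row minima: A → 2, B → 4; maximin = 4.
Column maxima: Left → 6, Right → 10; minimax = 6.
4 ≠ 6, so there is no saddle point; optimal play is mixed.
Let the row player play A with probability p. Expected payoff against Left: 6p + 4(1−p) = 2p + 4; against Right: 2p + 10(1−p) = −8p + 10.
Setting these equal: 2p + 4 = −8p + 10 ⇒ 10p = 6 ⇒ p = 3/5, and the value is (2)·(3/5) + 4 = 26/5.
For the column player: with q = P(Left), equating A's and B's payoffs gives 4q + 2 = −6q + 10 ⇒ q = 4/5.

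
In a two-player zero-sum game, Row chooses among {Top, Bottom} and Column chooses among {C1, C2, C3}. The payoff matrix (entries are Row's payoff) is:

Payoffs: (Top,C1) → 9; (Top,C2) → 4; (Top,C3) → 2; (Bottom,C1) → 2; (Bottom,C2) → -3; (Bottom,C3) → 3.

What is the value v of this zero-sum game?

9/4

Row minima: Top → 2, Bottom → -3; maximin = 2.
Column maxima: C1 → 9, C2 → 4, C3 → 3; minimax = 3.
2 ≠ 3, so there is no saddle point; optimal play is mixed.
C1 is strictly dominated by C2 (it gives Row strictly more in every row), so Column never plays it.
On the remaining 2×2 (Top, Bottom vs C2, C3):
Let Row play Top with probability p. Expected payoff against C2: 4p + (-3)(1−p) = 7p − 3; against C3: 2p + 3(1−p) = −p + 3.
Setting these equal: 7p − 3 = −p + 3 ⇒ 8p = 6 ⇒ p = 3/4, and the value is (7)·(3/4) − 3 = 9/4.
For Column: with q = P(C2), equating Top's and Bottom's payoffs gives 2q + 2 = −6q + 3 ⇒ q = 1/8.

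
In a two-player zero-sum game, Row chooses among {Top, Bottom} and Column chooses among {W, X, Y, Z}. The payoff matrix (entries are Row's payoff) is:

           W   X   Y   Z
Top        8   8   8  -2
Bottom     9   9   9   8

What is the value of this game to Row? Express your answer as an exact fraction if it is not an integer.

Row minima: Top → -2, Bottom → 8; maximin = 8.
Column maxima: W → 9, X → 9, Y → 9, Z → 8; minimax = 8.
Since maximin = minimax = 8, there is a saddle point and the value is 8.

8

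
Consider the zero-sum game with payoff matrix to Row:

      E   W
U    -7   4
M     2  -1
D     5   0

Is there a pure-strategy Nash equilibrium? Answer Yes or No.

Row minima: U → -7, M → -1, D → 0; maximin = 0.
Column maxima: E → 5, W → 4; minimax = 4.
0 ≠ 4, so no pure-strategy equilibrium exists.

No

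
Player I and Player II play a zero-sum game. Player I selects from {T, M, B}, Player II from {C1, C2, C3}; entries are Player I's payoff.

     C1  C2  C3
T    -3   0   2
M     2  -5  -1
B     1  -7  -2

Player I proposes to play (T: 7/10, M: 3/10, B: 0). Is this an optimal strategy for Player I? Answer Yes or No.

Against C1 this mix gives (7/10)·(-3) + (3/10)·2 = -3/2.
Against C2 this mix gives (7/10)·0 + (3/10)·(-5) = -3/2.
Against C3 this mix gives (7/10)·2 + (3/10)·(-1) = 11/10.
All of Player II's active replies (C1, C2) yield -3/2, and no column does worse for Player I. The mix makes Player II indifferent and guarantees -3/2, so it is optimal.

Yes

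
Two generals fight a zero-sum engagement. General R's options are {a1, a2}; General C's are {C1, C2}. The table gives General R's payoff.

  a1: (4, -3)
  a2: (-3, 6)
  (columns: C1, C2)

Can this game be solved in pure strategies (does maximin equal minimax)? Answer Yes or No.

No

Row minima: a1 → -3, a2 → -3; maximin = -3.
Column maxima: C1 → 4, C2 → 6; minimax = 4.
-3 ≠ 4, so no pure-strategy equilibrium exists.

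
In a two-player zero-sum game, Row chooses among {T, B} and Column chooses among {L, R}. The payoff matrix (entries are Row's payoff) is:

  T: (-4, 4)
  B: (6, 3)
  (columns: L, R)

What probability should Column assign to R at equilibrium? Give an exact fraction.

10/11

Row minima: T → -4, B → 3; maximin = 3.
Column maxima: L → 6, R → 4; minimax = 4.
3 ≠ 4, so there is no saddle point; optimal play is mixed.
Let Row play T with probability p. Expected payoff against L: (-4)p + 6(1−p) = −10p + 6; against R: 4p + 3(1−p) = p + 3.
Setting these equal: −10p + 6 = p + 3 ⇒ −11p = -3 ⇒ p = 3/11, and the value is (-10)·(3/11) + 6 = 36/11.
For Column: with q = P(L), equating T's and B's payoffs gives −8q + 4 = 3q + 3 ⇒ q = 1/11.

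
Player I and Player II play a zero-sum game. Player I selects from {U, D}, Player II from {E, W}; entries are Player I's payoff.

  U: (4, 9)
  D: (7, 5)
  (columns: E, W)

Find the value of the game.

43/7

Row minima: U → 4, D → 5; maximin = 5.
Column maxima: E → 7, W → 9; minimax = 7.
5 ≠ 7, so there is no saddle point; optimal play is mixed.
Let Player I play U with probability p. Expected payoff against E: 4p + 7(1−p) = −3p + 7; against W: 9p + 5(1−p) = 4p + 5.
Setting these equal: −3p + 7 = 4p + 5 ⇒ −7p = -2 ⇒ p = 2/7, and the value is (-3)·(2/7) + 7 = 43/7.
For Player II: with q = P(E), equating U's and D's payoffs gives −5q + 9 = 2q + 5 ⇒ q = 4/7.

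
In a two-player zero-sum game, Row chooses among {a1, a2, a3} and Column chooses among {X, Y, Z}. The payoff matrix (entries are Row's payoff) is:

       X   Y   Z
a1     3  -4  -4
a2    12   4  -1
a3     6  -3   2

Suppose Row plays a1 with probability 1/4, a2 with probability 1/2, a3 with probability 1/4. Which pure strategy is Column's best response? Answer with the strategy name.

If Column plays X, Row's expected payoff is (1/4)·3 + (1/2)·12 + (1/4)·6 = 33/4.
If Column plays Y, Row's expected payoff is (1/4)·(-4) + (1/2)·4 + (1/4)·(-3) = 1/4.
If Column plays Z, Row's expected payoff is (1/4)·(-4) + (1/2)·(-1) + (1/4)·2 = -1.
Column minimizes Row's payoff; the smallest is -1, so the best response is Z.

Z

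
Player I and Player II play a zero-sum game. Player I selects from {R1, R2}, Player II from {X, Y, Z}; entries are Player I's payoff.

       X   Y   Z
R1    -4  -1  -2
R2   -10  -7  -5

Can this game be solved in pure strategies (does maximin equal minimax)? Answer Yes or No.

Yes

Row minima: R1 → -4, R2 → -10; maximin = -4.
Column maxima: X → -4, Y → -1, Z → -2; minimax = -4.
maximin = minimax = -4, so a saddle point exists.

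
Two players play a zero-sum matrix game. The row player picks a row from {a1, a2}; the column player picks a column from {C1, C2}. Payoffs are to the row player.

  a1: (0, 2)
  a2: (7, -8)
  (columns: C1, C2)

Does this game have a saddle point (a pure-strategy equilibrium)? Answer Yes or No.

No

Row minima: a1 → 0, a2 → -8; maximin = 0.
Column maxima: C1 → 7, C2 → 2; minimax = 2.
0 ≠ 2, so no pure-strategy equilibrium exists.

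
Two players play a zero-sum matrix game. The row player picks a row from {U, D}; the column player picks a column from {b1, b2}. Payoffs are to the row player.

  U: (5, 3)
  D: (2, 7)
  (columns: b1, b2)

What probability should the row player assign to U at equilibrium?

Row minima: U → 3, D → 2; maximin = 3.
Column maxima: b1 → 5, b2 → 7; minimax = 5.
3 ≠ 5, so there is no saddle point; optimal play is mixed.
Let the row player play U with probability p. Expected payoff against b1: 5p + 2(1−p) = 3p + 2; against b2: 3p + 7(1−p) = −4p + 7.
Setting these equal: 3p + 2 = −4p + 7 ⇒ 7p = 5 ⇒ p = 5/7, and the value is (3)·(5/7) + 2 = 29/7.
For the column player: with q = P(b1), equating U's and D's payoffs gives 2q + 3 = −5q + 7 ⇒ q = 4/7.

5/7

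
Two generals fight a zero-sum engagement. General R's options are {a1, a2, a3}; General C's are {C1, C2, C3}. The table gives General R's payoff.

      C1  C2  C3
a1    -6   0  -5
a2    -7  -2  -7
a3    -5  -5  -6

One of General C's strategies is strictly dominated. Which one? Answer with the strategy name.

C3 holds General R's payoff strictly below C2 in every row: -5 < 0, -7 < -2, -6 < -5.
So C2 is strictly dominated for General C.

C2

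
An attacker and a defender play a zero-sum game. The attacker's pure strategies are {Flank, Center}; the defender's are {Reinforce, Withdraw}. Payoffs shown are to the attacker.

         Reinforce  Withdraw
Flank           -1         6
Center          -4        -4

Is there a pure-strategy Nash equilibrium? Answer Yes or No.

Row minima: Flank → -1, Center → -4; maximin = -1.
Column maxima: Reinforce → -1, Withdraw → 6; minimax = -1.
maximin = minimax = -1, so a saddle point exists.

Yes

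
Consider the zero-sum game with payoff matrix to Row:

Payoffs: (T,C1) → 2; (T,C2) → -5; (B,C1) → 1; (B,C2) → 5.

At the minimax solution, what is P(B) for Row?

Row minima: T → -5, B → 1; maximin = 1.
Column maxima: C1 → 2, C2 → 5; minimax = 2.
1 ≠ 2, so there is no saddle point; optimal play is mixed.
Let Row play T with probability p. Expected payoff against C1: 2p + 1(1−p) = p + 1; against C2: (-5)p + 5(1−p) = −10p + 5.
Setting these equal: p + 1 = −10p + 5 ⇒ 11p = 4 ⇒ p = 4/11, and the value is (1)·(4/11) + 1 = 15/11.
For Column: with q = P(C1), equating T's and B's payoffs gives 7q − 5 = −4q + 5 ⇒ q = 10/11.

7/11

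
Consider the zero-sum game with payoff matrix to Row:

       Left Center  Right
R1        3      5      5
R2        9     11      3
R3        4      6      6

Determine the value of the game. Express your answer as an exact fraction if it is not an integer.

21/4

Row minima: R1 → 3, R2 → 3, R3 → 4; maximin = 4.
Column maxima: Left → 9, Center → 11, Right → 6; minimax = 6.
4 ≠ 6, so there is no saddle point; optimal play is mixed.
R1 is strictly dominated by R3, so Row never plays it.
Center is strictly dominated by Left (it gives Row strictly more in every row), so Column never plays it.
On the remaining 2×2 (R2, R3 vs Left, Right):
Let Row play R2 with probability p. Expected payoff against Left: 9p + 4(1−p) = 5p + 4; against Right: 3p + 6(1−p) = −3p + 6.
Setting these equal: 5p + 4 = −3p + 6 ⇒ 8p = 2 ⇒ p = 1/4, and the value is (5)·(1/4) + 4 = 21/4.
For Column: with q = P(Left), equating R2's and R3's payoffs gives 6q + 3 = −2q + 6 ⇒ q = 3/8.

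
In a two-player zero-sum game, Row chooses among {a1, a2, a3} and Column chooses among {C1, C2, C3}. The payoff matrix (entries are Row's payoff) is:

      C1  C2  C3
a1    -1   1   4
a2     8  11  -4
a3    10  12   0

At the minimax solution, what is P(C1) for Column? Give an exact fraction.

Row minima: a1 → -1, a2 → -4, a3 → 0; maximin = 0.
Column maxima: C1 → 10, C2 → 12, C3 → 4; minimax = 4.
0 ≠ 4, so there is no saddle point; optimal play is mixed.
a2 is strictly dominated by a3, so Row never plays it.
C2 is strictly dominated by C1 (it gives Row strictly more in every row), so Column never plays it.
On the remaining 2×2 (a1, a3 vs C1, C3):
Let Row play a1 with probability p. Expected payoff against C1: (-1)p + 10(1−p) = −11p + 10; against C3: 4p + 0(1−p) = 4p.
Setting these equal: −11p + 10 = 4p ⇒ −15p = -10 ⇒ p = 2/3, and the value is (-11)·(2/3) + 10 = 8/3.
For Column: with q = P(C1), equating a1's and a3's payoffs gives −5q + 4 = 10q ⇒ q = 4/15.

4/15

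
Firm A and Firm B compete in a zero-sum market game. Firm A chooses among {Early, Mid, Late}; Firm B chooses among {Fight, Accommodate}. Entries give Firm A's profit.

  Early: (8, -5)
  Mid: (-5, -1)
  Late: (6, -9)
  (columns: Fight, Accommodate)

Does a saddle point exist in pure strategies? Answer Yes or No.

Row minima: Early → -5, Mid → -5, Late → -9; maximin = -5.
Column maxima: Fight → 8, Accommodate → -1; minimax = -1.
-5 ≠ -1, so no pure-strategy equilibrium exists.

No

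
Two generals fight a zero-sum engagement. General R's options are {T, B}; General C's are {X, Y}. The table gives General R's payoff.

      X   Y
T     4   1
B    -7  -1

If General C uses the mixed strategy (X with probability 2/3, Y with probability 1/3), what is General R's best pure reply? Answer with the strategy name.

Expected payoff of T: (2/3)·4 + (1/3)·1 = 3.
Expected payoff of B: (2/3)·(-7) + (1/3)·(-1) = -5.
The largest is 3, so General R's best response is T.

T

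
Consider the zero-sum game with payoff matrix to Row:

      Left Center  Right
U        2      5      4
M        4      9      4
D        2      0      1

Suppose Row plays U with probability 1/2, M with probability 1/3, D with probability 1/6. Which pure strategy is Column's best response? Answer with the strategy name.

Left

If Column plays Left, Row's expected payoff is (1/2)·2 + (1/3)·4 + (1/6)·2 = 8/3.
If Column plays Center, Row's expected payoff is (1/2)·5 + (1/3)·9 + (1/6)·0 = 11/2.
If Column plays Right, Row's expected payoff is (1/2)·4 + (1/3)·4 + (1/6)·1 = 7/2.
Column minimizes Row's payoff; the smallest is 8/3, so the best response is Left.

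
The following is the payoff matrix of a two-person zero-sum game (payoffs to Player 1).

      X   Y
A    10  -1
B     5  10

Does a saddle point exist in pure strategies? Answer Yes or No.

No

Row minima: A → -1, B → 5; maximin = 5.
Column maxima: X → 10, Y → 10; minimax = 10.
5 ≠ 10, so no pure-strategy equilibrium exists.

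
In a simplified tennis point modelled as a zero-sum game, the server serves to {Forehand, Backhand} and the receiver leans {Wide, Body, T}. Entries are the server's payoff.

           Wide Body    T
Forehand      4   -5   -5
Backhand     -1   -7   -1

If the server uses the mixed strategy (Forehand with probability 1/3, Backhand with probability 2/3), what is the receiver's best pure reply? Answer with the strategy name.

Body

If the receiver plays Wide, the server's expected payoff is (1/3)·4 + (2/3)·(-1) = 2/3.
If the receiver plays Body, the server's expected payoff is (1/3)·(-5) + (2/3)·(-7) = -19/3.
If the receiver plays T, the server's expected payoff is (1/3)·(-5) + (2/3)·(-1) = -7/3.
The receiver minimizes the server's payoff; the smallest is -19/3, so the best response is Body.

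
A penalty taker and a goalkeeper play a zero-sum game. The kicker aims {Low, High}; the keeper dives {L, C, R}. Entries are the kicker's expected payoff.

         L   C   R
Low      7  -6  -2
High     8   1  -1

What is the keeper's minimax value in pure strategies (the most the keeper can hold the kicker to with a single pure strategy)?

-1

Column maxima: L → 8, C → 1, R → -1.
The smallest of these is -1.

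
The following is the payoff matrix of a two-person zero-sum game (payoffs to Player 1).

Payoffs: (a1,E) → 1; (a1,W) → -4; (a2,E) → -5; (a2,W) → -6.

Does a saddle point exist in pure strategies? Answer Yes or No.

Yes

Row minima: a1 → -4, a2 → -6; maximin = -4.
Column maxima: E → 1, W → -4; minimax = -4.
maximin = minimax = -4, so a saddle point exists.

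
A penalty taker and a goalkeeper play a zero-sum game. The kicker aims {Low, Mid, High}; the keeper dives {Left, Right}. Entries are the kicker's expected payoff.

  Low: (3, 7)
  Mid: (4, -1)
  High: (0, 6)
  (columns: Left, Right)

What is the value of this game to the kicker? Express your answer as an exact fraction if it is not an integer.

Row minima: Low → 3, Mid → -1, High → 0; maximin = 3.
Column maxima: Left → 4, Right → 7; minimax = 4.
3 ≠ 4, so there is no saddle point; optimal play is mixed.
High is strictly dominated by Low, so the kicker never plays it.
On the remaining 2×2 (Low, Mid vs Left, Right):
Let the kicker play Low with probability p. Expected payoff against Left: 3p + 4(1−p) = −p + 4; against Right: 7p + (-1)(1−p) = 8p − 1.
Setting these equal: −p + 4 = 8p − 1 ⇒ −9p = -5 ⇒ p = 5/9, and the value is (-1)·(5/9) + 4 = 31/9.
For the keeper: with q = P(Left), equating Low's and Mid's payoffs gives −4q + 7 = 5q − 1 ⇒ q = 8/9.

31/9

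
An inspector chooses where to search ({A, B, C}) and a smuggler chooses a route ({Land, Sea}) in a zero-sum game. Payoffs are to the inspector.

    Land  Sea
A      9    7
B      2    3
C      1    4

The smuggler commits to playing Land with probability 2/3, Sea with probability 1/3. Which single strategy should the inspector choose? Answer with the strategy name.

A

Expected payoff of A: (2/3)·9 + (1/3)·7 = 25/3.
Expected payoff of B: (2/3)·2 + (1/3)·3 = 7/3.
Expected payoff of C: (2/3)·1 + (1/3)·4 = 2.
The largest is 25/3, so the inspector's best response is A.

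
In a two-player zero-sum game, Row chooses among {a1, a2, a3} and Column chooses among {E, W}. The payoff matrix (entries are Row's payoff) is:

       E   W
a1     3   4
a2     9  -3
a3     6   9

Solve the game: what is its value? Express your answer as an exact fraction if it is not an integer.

33/5

Row minima: a1 → 3, a2 → -3, a3 → 6; maximin = 6.
Column maxima: E → 9, W → 9; minimax = 9.
6 ≠ 9, so there is no saddle point; optimal play is mixed.
a1 is strictly dominated by a3, so Row never plays it.
On the remaining 2×2 (a2, a3 vs E, W):
Let Row play a2 with probability p. Expected payoff against E: 9p + 6(1−p) = 3p + 6; against W: (-3)p + 9(1−p) = −12p + 9.
Setting these equal: 3p + 6 = −12p + 9 ⇒ 15p = 3 ⇒ p = 1/5, and the value is (3)·(1/5) + 6 = 33/5.
For Column: with q = P(E), equating a2's and a3's payoffs gives 12q − 3 = −3q + 9 ⇒ q = 4/5.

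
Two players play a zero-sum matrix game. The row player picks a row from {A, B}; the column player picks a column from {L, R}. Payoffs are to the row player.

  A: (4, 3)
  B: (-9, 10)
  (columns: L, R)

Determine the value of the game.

67/20

Row minima: A → 3, B → -9; maximin = 3.
Column maxima: L → 4, R → 10; minimax = 4.
3 ≠ 4, so there is no saddle point; optimal play is mixed.
Let the row player play A with probability p. Expected payoff against L: 4p + (-9)(1−p) = 13p − 9; against R: 3p + 10(1−p) = −7p + 10.
Setting these equal: 13p − 9 = −7p + 10 ⇒ 20p = 19 ⇒ p = 19/20, and the value is (13)·(19/20) − 9 = 67/20.
For the column player: with q = P(L), equating A's and B's payoffs gives q + 3 = −19q + 10 ⇒ q = 7/20.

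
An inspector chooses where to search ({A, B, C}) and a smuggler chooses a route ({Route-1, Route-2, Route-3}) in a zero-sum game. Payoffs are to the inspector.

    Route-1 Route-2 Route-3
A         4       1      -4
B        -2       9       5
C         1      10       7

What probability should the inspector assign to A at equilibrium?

Row minima: A → -4, B → -2, C → 1; maximin = 1.
Column maxima: Route-1 → 4, Route-2 → 10, Route-3 → 7; minimax = 4.
1 ≠ 4, so there is no saddle point; optimal play is mixed.
B is strictly dominated by C, so the inspector never plays it.
Route-2 is strictly dominated by Route-3 (it gives the inspector strictly more in every row), so the smuggler never plays it.
On the remaining 2×2 (A, C vs Route-1, Route-3):
Let the inspector play A with probability p. Expected payoff against Route-1: 4p + 1(1−p) = 3p + 1; against Route-3: (-4)p + 7(1−p) = −11p + 7.
Setting these equal: 3p + 1 = −11p + 7 ⇒ 14p = 6 ⇒ p = 3/7, and the value is (3)·(3/7) + 1 = 16/7.
For the smuggler: with q = P(Route-1), equating A's and C's payoffs gives 8q − 4 = −6q + 7 ⇒ q = 11/14.

3/7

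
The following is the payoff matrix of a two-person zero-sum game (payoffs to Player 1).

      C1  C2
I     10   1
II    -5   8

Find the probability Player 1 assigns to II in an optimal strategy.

9/22

Row minima: I → 1, II → -5; maximin = 1.
Column maxima: C1 → 10, C2 → 8; minimax = 8.
1 ≠ 8, so there is no saddle point; optimal play is mixed.
Let Player 1 play I with probability p. Expected payoff against C1: 10p + (-5)(1−p) = 15p − 5; against C2: 1p + 8(1−p) = −7p + 8.
Setting these equal: 15p − 5 = −7p + 8 ⇒ 22p = 13 ⇒ p = 13/22, and the value is (15)·(13/22) − 5 = 85/22.
For Player 2: with q = P(C1), equating I's and II's payoffs gives 9q + 1 = −13q + 8 ⇒ q = 7/22.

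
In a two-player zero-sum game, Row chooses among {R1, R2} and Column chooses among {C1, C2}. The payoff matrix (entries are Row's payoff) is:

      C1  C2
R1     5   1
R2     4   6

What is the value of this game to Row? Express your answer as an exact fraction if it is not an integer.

Row minima: R1 → 1, R2 → 4; maximin = 4.
Column maxima: C1 → 5, C2 → 6; minimax = 5.
4 ≠ 5, so there is no saddle point; optimal play is mixed.
Let Row play R1 with probability p. Expected payoff against C1: 5p + 4(1−p) = p + 4; against C2: 1p + 6(1−p) = −5p + 6.
Setting these equal: p + 4 = −5p + 6 ⇒ 6p = 2 ⇒ p = 1/3, and the value is (1)·(1/3) + 4 = 13/3.
For Column: with q = P(C1), equating R1's and R2's payoffs gives 4q + 1 = −2q + 6 ⇒ q = 5/6.

13/3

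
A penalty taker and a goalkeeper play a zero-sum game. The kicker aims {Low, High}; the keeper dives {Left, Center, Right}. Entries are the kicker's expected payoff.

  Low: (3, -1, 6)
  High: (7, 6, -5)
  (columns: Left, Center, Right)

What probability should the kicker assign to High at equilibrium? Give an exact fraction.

7/18

Row minima: Low → -1, High → -5; maximin = -1.
Column maxima: Left → 7, Center → 6, Right → 6; minimax = 6.
-1 ≠ 6, so there is no saddle point; optimal play is mixed.
Left is strictly dominated by Center (it gives the kicker strictly more in every row), so the keeper never plays it.
On the remaining 2×2 (Low, High vs Center, Right):
Let the kicker play Low with probability p. Expected payoff against Center: (-1)p + 6(1−p) = −7p + 6; against Right: 6p + (-5)(1−p) = 11p − 5.
Setting these equal: −7p + 6 = 11p − 5 ⇒ −18p = -11 ⇒ p = 11/18, and the value is (-7)·(11/18) + 6 = 31/18.
For the keeper: with q = P(Center), equating Low's and High's payoffs gives −7q + 6 = 11q − 5 ⇒ q = 11/18.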